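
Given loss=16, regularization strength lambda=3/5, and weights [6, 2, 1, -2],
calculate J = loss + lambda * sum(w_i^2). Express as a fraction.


L2 sq norm = sum(w^2) = 45. J = 16 + 3/5 * 45 = 43.

43


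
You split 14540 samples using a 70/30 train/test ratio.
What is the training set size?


Test set = 14540 * 30% = 4362. Training set = 14540 - 4362 = 10178.

10178


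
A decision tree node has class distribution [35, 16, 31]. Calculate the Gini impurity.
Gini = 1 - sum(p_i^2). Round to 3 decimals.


Total = 82. Proportions: 35/82, 16/82, 31/82. sum(p_i^2) = 0.3632. Gini = 1 - 0.3632 = 0.6368, which rounds to 0.637.

0.637


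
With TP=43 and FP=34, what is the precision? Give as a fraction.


Precision = TP / (TP + FP) = 43 / 77 = 43/77.

43/77


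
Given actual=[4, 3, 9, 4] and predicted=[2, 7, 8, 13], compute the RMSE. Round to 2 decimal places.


MSE = 25.5000. RMSE = sqrt(25.5000) = 5.05.

5.05


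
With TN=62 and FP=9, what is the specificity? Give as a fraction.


Specificity = TN / (TN + FP) = 62 / 71 = 62/71.

62/71


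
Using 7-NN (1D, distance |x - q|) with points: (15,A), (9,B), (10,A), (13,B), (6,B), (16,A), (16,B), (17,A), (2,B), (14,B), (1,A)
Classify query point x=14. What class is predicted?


Distances: |15-14|=1, |9-14|=5, |10-14|=4, |13-14|=1, |6-14|=8, |16-14|=2, |16-14|=2, |17-14|=3, |2-14|=12, |14-14|=0, |1-14|=13. 7 nearest: (14,B), (15,A), (13,B), (16,A), (16,B), (17,A), (10,A). Counts: {'B': 3, 'A': 4}. Majority class: A.

A


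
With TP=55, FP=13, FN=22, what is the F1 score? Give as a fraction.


Precision = 55/68 = 55/68. Recall = 55/77 = 5/7. F1 = 2*P*R/(P+R) = 22/29.

22/29


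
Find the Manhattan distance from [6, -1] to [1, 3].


d = sum of absolute differences: |6-1|=5 + |-1-3|=4 = 9.

9


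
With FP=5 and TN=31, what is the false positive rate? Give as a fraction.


FPR = FP / (FP + TN) = 5 / 36 = 5/36.

5/36


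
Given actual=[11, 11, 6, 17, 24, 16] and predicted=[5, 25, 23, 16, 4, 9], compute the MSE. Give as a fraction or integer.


MSE = (1/6) * ((11-5)^2=36 + (11-25)^2=196 + (6-23)^2=289 + (17-16)^2=1 + (24-4)^2=400 + (16-9)^2=49). Sum = 971. MSE = 971/6.

971/6


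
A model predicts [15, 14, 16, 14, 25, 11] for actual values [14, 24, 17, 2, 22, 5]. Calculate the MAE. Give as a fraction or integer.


MAE = (1/6) * (|14-15|=1 + |24-14|=10 + |17-16|=1 + |2-14|=12 + |22-25|=3 + |5-11|=6). Sum = 33. MAE = 11/2.

11/2


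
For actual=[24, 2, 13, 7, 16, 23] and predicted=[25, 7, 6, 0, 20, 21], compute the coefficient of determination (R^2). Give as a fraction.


Mean(y) = 85/6. SS_res = 144. SS_tot = 2273/6. R^2 = 1 - 144/(2273/6) = 1409/2273.

1409/2273


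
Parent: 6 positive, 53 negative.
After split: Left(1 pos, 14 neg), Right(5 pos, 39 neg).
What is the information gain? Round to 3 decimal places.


H(parent) = 0.4743. H(left) = 0.3534, H(right) = 0.5108. Weighted = (15/59)*0.3534 + (44/59)*0.5108 = 0.4708. IG = 0.4743 - 0.4708 = 0.0035, which rounds to 0.004.

0.004


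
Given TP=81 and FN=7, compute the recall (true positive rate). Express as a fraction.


Recall = TP / (TP + FN) = 81 / 88 = 81/88.

81/88


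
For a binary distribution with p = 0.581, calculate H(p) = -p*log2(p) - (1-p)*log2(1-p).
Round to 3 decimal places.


H = -0.581*log2(0.581) - 0.419*log2(0.419) = 0.981.

0.981


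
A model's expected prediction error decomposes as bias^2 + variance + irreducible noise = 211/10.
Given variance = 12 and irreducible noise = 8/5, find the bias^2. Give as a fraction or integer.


Total error = bias^2 + variance + irreducible noise. So bias^2 = 211/10 - 12 - 8/5 = 15/2.

15/2


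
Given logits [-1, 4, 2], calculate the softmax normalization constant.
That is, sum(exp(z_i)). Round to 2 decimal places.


Denom = e^-1=0.3679 + e^4=54.5982 + e^2=7.3891. Sum = 62.3552, which rounds to 62.36.

62.36


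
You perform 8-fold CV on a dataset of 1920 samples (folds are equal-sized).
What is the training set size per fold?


Each validation fold has 1920/8 = 240 samples. Training set = 1920 - 240 = 1680.

1680


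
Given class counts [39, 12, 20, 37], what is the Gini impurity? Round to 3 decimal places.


Total = 108. Proportions: 39/108, 12/108, 20/108, 37/108. sum(p_i^2) = 0.2944. Gini = 1 - 0.2944 = 0.7056, which rounds to 0.706.

0.706


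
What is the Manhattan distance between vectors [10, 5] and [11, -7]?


d = sum of absolute differences: |10-11|=1 + |5--7|=12 = 13.

13


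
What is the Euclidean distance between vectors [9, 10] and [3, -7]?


d = sqrt(sum of squared differences). (9-3)^2=36, (10--7)^2=289. Sum = 325.

sqrt(325)


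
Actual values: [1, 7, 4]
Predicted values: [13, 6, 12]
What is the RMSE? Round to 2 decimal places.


MSE = 69.6667. RMSE = sqrt(69.6667) = 8.35.

8.35


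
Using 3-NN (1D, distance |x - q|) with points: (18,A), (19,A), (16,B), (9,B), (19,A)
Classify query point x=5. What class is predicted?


Distances: |18-5|=13, |19-5|=14, |16-5|=11, |9-5|=4, |19-5|=14. 3 nearest: (9,B), (16,B), (18,A). Counts: {'B': 2, 'A': 1}. Majority class: B.

B


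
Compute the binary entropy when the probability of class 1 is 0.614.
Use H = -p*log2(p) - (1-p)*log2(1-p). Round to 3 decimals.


H = -0.614*log2(0.614) - 0.386*log2(0.386) = 0.962.

0.962


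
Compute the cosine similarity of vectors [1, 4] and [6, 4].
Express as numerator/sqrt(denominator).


dot = 22. |a|^2 = 17, |b|^2 = 52. cos = 22/sqrt(884).

22/sqrt(884)


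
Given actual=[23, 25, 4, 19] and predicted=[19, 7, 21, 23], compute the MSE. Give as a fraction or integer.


MSE = (1/4) * ((23-19)^2=16 + (25-7)^2=324 + (4-21)^2=289 + (19-23)^2=16). Sum = 645. MSE = 645/4.

645/4


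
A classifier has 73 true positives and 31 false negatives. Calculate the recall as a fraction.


Recall = TP / (TP + FN) = 73 / 104 = 73/104.

73/104


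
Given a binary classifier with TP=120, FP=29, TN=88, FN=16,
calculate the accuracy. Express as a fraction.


Accuracy = (TP + TN) / (TP + TN + FP + FN) = (120 + 88) / 253 = 208/253.

208/253


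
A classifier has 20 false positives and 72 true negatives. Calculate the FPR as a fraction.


FPR = FP / (FP + TN) = 20 / 92 = 5/23.

5/23


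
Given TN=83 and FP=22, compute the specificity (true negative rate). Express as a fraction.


Specificity = TN / (TN + FP) = 83 / 105 = 83/105.

83/105


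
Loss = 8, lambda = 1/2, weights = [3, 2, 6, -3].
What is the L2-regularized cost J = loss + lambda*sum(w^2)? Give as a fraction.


L2 sq norm = sum(w^2) = 58. J = 8 + 1/2 * 58 = 37.

37


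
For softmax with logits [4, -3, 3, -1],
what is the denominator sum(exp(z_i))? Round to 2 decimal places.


Denom = e^4=54.5982 + e^-3=0.0498 + e^3=20.0855 + e^-1=0.3679. Sum = 75.1014, which rounds to 75.10.

75.10


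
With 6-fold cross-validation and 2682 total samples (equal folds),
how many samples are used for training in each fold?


Each validation fold has 2682/6 = 447 samples. Training set = 2682 - 447 = 2235.

2235


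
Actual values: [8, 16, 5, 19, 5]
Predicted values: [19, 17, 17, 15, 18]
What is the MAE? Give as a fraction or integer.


MAE = (1/5) * (|8-19|=11 + |16-17|=1 + |5-17|=12 + |19-15|=4 + |5-18|=13). Sum = 41. MAE = 41/5.

41/5


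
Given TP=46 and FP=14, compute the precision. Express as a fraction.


Precision = TP / (TP + FP) = 46 / 60 = 23/30.

23/30


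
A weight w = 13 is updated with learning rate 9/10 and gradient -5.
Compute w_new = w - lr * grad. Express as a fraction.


w_new = 13 - 9/10 * -5 = 13 - -9/2 = 35/2.

35/2


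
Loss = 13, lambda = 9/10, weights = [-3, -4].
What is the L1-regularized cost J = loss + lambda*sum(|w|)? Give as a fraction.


L1 norm = sum(|w|) = 7. J = 13 + 9/10 * 7 = 193/10.

193/10


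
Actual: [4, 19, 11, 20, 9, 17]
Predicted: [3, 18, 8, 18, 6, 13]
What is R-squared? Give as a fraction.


Mean(y) = 40/3. SS_res = 40. SS_tot = 604/3. R^2 = 1 - 40/(604/3) = 121/151.

121/151


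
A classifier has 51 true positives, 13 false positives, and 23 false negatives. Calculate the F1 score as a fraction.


Precision = 51/64 = 51/64. Recall = 51/74 = 51/74. F1 = 2*P*R/(P+R) = 17/23.

17/23


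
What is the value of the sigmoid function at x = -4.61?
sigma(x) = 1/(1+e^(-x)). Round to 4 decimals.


sigma(-4.61) = 1/(1+e^(4.61)) = 1/(1+100.484150) = 1/101.484150 = 0.0099.

0.0099


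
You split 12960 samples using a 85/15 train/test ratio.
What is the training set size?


Test set = 12960 * 15% = 1944. Training set = 12960 - 1944 = 11016.

11016


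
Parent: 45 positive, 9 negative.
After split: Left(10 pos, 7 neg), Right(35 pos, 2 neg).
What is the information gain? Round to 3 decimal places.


H(parent) = 0.6500. H(left) = 0.9774, H(right) = 0.3034. Weighted = (17/54)*0.9774 + (37/54)*0.3034 = 0.5156. IG = 0.6500 - 0.5156 = 0.1344, which rounds to 0.134.

0.134


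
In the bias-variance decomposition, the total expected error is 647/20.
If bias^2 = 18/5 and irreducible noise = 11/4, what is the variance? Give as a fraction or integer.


Total error = bias^2 + variance + irreducible noise. So variance = 647/20 - 18/5 - 11/4 = 26.

26


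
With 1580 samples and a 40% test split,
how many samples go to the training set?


Test set = 1580 * 40% = 632. Training set = 1580 - 632 = 948.

948


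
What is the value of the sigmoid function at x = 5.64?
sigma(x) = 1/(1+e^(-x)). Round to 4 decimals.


sigma(5.64) = 1/(1+e^(-5.64)) = 1/(1+0.003553) = 1/1.003553 = 0.9965.

0.9965


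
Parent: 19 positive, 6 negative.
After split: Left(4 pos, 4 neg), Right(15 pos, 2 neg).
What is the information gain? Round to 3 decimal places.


H(parent) = 0.7950. H(left) = 1.0000, H(right) = 0.5226. Weighted = (8/25)*1.0000 + (17/25)*0.5226 = 0.6754. IG = 0.7950 - 0.6754 = 0.1196, which rounds to 0.120.

0.120


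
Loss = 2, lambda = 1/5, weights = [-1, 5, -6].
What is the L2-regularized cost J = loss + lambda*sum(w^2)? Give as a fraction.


L2 sq norm = sum(w^2) = 62. J = 2 + 1/5 * 62 = 72/5.

72/5


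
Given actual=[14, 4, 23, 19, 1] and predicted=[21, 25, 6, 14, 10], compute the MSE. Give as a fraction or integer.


MSE = (1/5) * ((14-21)^2=49 + (4-25)^2=441 + (23-6)^2=289 + (19-14)^2=25 + (1-10)^2=81). Sum = 885. MSE = 177.

177


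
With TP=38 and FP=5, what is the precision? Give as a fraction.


Precision = TP / (TP + FP) = 38 / 43 = 38/43.

38/43


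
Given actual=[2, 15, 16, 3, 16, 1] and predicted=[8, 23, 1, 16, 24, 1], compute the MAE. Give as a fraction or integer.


MAE = (1/6) * (|2-8|=6 + |15-23|=8 + |16-1|=15 + |3-16|=13 + |16-24|=8 + |1-1|=0). Sum = 50. MAE = 25/3.

25/3


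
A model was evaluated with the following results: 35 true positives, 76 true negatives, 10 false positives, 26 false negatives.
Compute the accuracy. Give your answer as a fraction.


Accuracy = (TP + TN) / (TP + TN + FP + FN) = (35 + 76) / 147 = 37/49.

37/49


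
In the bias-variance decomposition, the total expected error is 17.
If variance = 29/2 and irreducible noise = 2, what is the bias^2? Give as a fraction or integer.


Total error = bias^2 + variance + irreducible noise. So bias^2 = 17 - 29/2 - 2 = 1/2.

1/2


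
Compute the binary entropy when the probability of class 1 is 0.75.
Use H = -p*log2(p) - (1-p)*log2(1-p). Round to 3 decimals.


H = -0.75*log2(0.75) - 0.25*log2(0.25) = 0.811.

0.811


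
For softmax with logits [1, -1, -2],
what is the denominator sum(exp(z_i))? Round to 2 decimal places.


Denom = e^1=2.7183 + e^-1=0.3679 + e^-2=0.1353. Sum = 3.2215, which rounds to 3.22.

3.22


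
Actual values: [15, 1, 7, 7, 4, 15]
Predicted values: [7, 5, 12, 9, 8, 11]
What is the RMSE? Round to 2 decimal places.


MSE = 23.5000. RMSE = sqrt(23.5000) = 4.85.

4.85


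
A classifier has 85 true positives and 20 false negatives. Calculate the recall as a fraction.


Recall = TP / (TP + FN) = 85 / 105 = 17/21.

17/21


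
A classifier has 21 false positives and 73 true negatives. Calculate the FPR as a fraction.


FPR = FP / (FP + TN) = 21 / 94 = 21/94.

21/94


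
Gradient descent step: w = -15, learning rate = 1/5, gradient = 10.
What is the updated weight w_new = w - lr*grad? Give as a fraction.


w_new = -15 - 1/5 * 10 = -15 - 2 = -17.

-17


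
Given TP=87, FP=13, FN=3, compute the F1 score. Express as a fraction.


Precision = 87/100 = 87/100. Recall = 87/90 = 29/30. F1 = 2*P*R/(P+R) = 87/95.

87/95


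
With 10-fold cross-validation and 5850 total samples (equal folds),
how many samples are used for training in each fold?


Each validation fold has 5850/10 = 585 samples. Training set = 5850 - 585 = 5265.

5265


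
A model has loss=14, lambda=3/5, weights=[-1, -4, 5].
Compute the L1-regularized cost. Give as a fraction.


L1 norm = sum(|w|) = 10. J = 14 + 3/5 * 10 = 20.

20


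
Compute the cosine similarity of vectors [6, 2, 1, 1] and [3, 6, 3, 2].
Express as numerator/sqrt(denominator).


dot = 35. |a|^2 = 42, |b|^2 = 58. cos = 35/sqrt(2436).

35/sqrt(2436)


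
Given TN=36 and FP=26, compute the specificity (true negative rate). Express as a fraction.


Specificity = TN / (TN + FP) = 36 / 62 = 18/31.

18/31


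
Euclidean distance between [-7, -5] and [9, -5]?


d = sqrt(sum of squared differences). (-7-9)^2=256, (-5--5)^2=0. Sum = 256.

16


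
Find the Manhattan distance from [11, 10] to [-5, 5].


d = sum of absolute differences: |11--5|=16 + |10-5|=5 = 21.

21


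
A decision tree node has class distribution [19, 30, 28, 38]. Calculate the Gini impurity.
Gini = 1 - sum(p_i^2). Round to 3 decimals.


Total = 115. Proportions: 19/115, 30/115, 28/115, 38/115. sum(p_i^2) = 0.2638. Gini = 1 - 0.2638 = 0.7362, which rounds to 0.736.

0.736


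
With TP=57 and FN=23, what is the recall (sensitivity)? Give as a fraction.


Recall = TP / (TP + FN) = 57 / 80 = 57/80.

57/80


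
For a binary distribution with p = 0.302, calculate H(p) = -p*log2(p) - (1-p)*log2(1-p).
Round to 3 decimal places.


H = -0.302*log2(0.302) - 0.698*log2(0.698) = 0.884.

0.884


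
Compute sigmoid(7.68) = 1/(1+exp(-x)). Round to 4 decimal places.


sigma(7.68) = 1/(1+e^(-7.68)) = 1/(1+0.000462) = 1/1.000462 = 0.9995.

0.9995


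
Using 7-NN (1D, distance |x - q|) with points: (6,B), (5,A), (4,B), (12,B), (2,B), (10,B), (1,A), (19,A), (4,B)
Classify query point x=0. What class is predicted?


Distances: |6-0|=6, |5-0|=5, |4-0|=4, |12-0|=12, |2-0|=2, |10-0|=10, |1-0|=1, |19-0|=19, |4-0|=4. 7 nearest: (1,A), (2,B), (4,B), (4,B), (5,A), (6,B), (10,B). Counts: {'A': 2, 'B': 5}. Majority class: B.

B


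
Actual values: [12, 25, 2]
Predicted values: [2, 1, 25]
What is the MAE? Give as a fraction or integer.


MAE = (1/3) * (|12-2|=10 + |25-1|=24 + |2-25|=23). Sum = 57. MAE = 19.

19


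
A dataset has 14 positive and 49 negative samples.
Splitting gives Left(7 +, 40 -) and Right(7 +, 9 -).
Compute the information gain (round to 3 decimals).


H(parent) = 0.7642. H(left) = 0.6072, H(right) = 0.9887. Weighted = (47/63)*0.6072 + (16/63)*0.9887 = 0.7041. IG = 0.7642 - 0.7041 = 0.0601, which rounds to 0.060.

0.060


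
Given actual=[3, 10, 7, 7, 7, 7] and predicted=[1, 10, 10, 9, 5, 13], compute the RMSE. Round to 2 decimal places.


MSE = 9.5000. RMSE = sqrt(9.5000) = 3.08.

3.08


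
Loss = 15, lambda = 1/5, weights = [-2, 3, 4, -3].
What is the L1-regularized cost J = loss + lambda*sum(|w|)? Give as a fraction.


L1 norm = sum(|w|) = 12. J = 15 + 1/5 * 12 = 87/5.

87/5


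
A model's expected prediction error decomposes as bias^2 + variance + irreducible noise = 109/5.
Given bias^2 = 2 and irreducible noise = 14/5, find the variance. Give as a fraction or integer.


Total error = bias^2 + variance + irreducible noise. So variance = 109/5 - 2 - 14/5 = 17.

17


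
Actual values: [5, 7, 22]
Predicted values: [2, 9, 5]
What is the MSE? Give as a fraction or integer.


MSE = (1/3) * ((5-2)^2=9 + (7-9)^2=4 + (22-5)^2=289). Sum = 302. MSE = 302/3.

302/3


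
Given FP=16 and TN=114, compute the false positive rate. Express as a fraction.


FPR = FP / (FP + TN) = 16 / 130 = 8/65.

8/65


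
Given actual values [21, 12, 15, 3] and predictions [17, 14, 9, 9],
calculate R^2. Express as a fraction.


Mean(y) = 51/4. SS_res = 92. SS_tot = 675/4. R^2 = 1 - 92/(675/4) = 307/675.

307/675


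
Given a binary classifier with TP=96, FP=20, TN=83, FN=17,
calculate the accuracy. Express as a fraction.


Accuracy = (TP + TN) / (TP + TN + FP + FN) = (96 + 83) / 216 = 179/216.

179/216


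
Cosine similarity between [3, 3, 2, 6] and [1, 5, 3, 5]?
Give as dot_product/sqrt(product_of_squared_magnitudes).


dot = 54. |a|^2 = 58, |b|^2 = 60. cos = 54/sqrt(3480).

54/sqrt(3480)


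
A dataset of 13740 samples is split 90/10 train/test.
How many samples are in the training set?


Test set = 13740 * 10% = 1374. Training set = 13740 - 1374 = 12366.

12366


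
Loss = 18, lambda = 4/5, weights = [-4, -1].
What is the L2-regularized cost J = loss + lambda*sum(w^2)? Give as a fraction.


L2 sq norm = sum(w^2) = 17. J = 18 + 4/5 * 17 = 158/5.

158/5


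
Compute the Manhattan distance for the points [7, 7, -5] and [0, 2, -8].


d = sum of absolute differences: |7-0|=7 + |7-2|=5 + |-5--8|=3 = 15.

15


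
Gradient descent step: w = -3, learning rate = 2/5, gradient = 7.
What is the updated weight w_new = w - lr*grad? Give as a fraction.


w_new = -3 - 2/5 * 7 = -3 - 14/5 = -29/5.

-29/5


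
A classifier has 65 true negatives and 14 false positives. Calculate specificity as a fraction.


Specificity = TN / (TN + FP) = 65 / 79 = 65/79.

65/79


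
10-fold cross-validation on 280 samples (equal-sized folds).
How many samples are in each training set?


Each validation fold has 280/10 = 28 samples. Training set = 280 - 28 = 252.

252


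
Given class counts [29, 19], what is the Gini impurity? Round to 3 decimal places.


Total = 48. Proportions: 29/48, 19/48. sum(p_i^2) = 0.5217. Gini = 1 - 0.5217 = 0.4783, which rounds to 0.478.

0.478


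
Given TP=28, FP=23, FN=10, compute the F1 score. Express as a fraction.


Precision = 28/51 = 28/51. Recall = 28/38 = 14/19. F1 = 2*P*R/(P+R) = 56/89.

56/89


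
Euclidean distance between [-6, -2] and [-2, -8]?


d = sqrt(sum of squared differences). (-6--2)^2=16, (-2--8)^2=36. Sum = 52.

sqrt(52)


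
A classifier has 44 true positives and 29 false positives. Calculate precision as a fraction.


Precision = TP / (TP + FP) = 44 / 73 = 44/73.

44/73


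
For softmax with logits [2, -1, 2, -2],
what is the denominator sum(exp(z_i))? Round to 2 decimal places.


Denom = e^2=7.3891 + e^-1=0.3679 + e^2=7.3891 + e^-2=0.1353. Sum = 15.2814, which rounds to 15.28.

15.28


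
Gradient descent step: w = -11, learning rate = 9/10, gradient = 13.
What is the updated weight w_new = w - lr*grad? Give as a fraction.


w_new = -11 - 9/10 * 13 = -11 - 117/10 = -227/10.

-227/10


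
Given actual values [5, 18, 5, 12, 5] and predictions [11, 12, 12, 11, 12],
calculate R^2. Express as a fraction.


Mean(y) = 9. SS_res = 171. SS_tot = 138. R^2 = 1 - 171/(138) = -11/46.

-11/46


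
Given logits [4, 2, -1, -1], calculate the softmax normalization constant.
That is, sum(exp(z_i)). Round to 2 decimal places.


Denom = e^4=54.5982 + e^2=7.3891 + e^-1=0.3679 + e^-1=0.3679. Sum = 62.7231, which rounds to 62.72.

62.72


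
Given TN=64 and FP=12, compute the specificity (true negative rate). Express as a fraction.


Specificity = TN / (TN + FP) = 64 / 76 = 16/19.

16/19


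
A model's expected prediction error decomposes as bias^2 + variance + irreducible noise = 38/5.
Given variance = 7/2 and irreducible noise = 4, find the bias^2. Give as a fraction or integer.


Total error = bias^2 + variance + irreducible noise. So bias^2 = 38/5 - 7/2 - 4 = 1/10.

1/10


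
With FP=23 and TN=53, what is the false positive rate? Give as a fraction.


FPR = FP / (FP + TN) = 23 / 76 = 23/76.

23/76


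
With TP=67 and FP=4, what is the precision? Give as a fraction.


Precision = TP / (TP + FP) = 67 / 71 = 67/71.

67/71


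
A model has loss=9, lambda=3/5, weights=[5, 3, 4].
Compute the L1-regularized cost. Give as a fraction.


L1 norm = sum(|w|) = 12. J = 9 + 3/5 * 12 = 81/5.

81/5


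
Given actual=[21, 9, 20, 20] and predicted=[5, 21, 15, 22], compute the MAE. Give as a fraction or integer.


MAE = (1/4) * (|21-5|=16 + |9-21|=12 + |20-15|=5 + |20-22|=2). Sum = 35. MAE = 35/4.

35/4


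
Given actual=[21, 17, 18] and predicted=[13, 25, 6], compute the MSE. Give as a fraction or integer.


MSE = (1/3) * ((21-13)^2=64 + (17-25)^2=64 + (18-6)^2=144). Sum = 272. MSE = 272/3.

272/3


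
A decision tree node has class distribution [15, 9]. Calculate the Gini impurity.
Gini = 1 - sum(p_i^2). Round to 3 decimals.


Total = 24. Proportions: 15/24, 9/24. sum(p_i^2) = 0.5312. Gini = 1 - 0.5312 = 0.4688, which rounds to 0.469.

0.469


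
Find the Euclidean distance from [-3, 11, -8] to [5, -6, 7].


d = sqrt(sum of squared differences). (-3-5)^2=64, (11--6)^2=289, (-8-7)^2=225. Sum = 578.

sqrt(578)


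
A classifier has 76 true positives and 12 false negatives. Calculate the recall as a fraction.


Recall = TP / (TP + FN) = 76 / 88 = 19/22.

19/22


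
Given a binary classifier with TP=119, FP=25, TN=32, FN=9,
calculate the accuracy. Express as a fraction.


Accuracy = (TP + TN) / (TP + TN + FP + FN) = (119 + 32) / 185 = 151/185.

151/185


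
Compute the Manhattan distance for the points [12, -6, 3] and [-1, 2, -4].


d = sum of absolute differences: |12--1|=13 + |-6-2|=8 + |3--4|=7 = 28.

28


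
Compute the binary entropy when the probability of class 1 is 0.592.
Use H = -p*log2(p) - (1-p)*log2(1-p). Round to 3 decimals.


H = -0.592*log2(0.592) - 0.408*log2(0.408) = 0.975.

0.975


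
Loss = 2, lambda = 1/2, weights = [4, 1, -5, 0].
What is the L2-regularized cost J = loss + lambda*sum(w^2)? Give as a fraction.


L2 sq norm = sum(w^2) = 42. J = 2 + 1/2 * 42 = 23.

23


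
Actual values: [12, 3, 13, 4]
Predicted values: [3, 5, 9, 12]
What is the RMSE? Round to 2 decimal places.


MSE = 41.2500. RMSE = sqrt(41.2500) = 6.42.

6.42


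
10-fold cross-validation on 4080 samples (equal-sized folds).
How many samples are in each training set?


Each validation fold has 4080/10 = 408 samples. Training set = 4080 - 408 = 3672.

3672


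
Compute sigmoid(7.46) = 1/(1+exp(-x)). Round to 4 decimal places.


sigma(7.46) = 1/(1+e^(-7.46)) = 1/(1+0.000576) = 1/1.000576 = 0.9994.

0.9994


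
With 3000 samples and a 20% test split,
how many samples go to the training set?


Test set = 3000 * 20% = 600. Training set = 3000 - 600 = 2400.

2400


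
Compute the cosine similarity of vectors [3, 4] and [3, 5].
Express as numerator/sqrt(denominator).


dot = 29. |a|^2 = 25, |b|^2 = 34. cos = 29/sqrt(850).

29/sqrt(850)


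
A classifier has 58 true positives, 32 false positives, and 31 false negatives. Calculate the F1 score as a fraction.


Precision = 58/90 = 29/45. Recall = 58/89 = 58/89. F1 = 2*P*R/(P+R) = 116/179.

116/179


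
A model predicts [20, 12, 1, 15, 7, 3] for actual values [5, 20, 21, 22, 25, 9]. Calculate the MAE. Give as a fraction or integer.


MAE = (1/6) * (|5-20|=15 + |20-12|=8 + |21-1|=20 + |22-15|=7 + |25-7|=18 + |9-3|=6). Sum = 74. MAE = 37/3.

37/3


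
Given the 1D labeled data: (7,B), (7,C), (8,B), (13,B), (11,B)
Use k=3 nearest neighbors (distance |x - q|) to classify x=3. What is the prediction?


Distances: |7-3|=4, |7-3|=4, |8-3|=5, |13-3|=10, |11-3|=8. 3 nearest: (7,B), (7,C), (8,B). Counts: {'B': 2, 'C': 1}. Majority class: B.

B


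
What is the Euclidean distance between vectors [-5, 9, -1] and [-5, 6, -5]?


d = sqrt(sum of squared differences). (-5--5)^2=0, (9-6)^2=9, (-1--5)^2=16. Sum = 25.

5


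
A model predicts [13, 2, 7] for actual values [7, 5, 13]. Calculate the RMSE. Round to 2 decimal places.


MSE = 27.0000. RMSE = sqrt(27.0000) = 5.20.

5.20


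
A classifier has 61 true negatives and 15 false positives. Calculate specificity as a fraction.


Specificity = TN / (TN + FP) = 61 / 76 = 61/76.

61/76


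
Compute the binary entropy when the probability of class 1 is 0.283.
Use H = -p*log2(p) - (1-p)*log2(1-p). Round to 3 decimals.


H = -0.283*log2(0.283) - 0.717*log2(0.717) = 0.860.

0.860


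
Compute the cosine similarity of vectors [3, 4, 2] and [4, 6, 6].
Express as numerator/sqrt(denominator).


dot = 48. |a|^2 = 29, |b|^2 = 88. cos = 48/sqrt(2552).

48/sqrt(2552)


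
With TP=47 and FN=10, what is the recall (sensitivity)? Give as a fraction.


Recall = TP / (TP + FN) = 47 / 57 = 47/57.

47/57


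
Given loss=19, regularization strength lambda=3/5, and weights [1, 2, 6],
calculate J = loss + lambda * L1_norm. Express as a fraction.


L1 norm = sum(|w|) = 9. J = 19 + 3/5 * 9 = 122/5.

122/5


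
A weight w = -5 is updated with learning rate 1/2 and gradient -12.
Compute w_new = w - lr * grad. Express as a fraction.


w_new = -5 - 1/2 * -12 = -5 - -6 = 1.

1


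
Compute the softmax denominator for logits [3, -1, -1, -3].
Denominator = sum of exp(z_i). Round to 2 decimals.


Denom = e^3=20.0855 + e^-1=0.3679 + e^-1=0.3679 + e^-3=0.0498. Sum = 20.8711, which rounds to 20.87.

20.87


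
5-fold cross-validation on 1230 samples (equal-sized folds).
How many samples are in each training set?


Each validation fold has 1230/5 = 246 samples. Training set = 1230 - 246 = 984.

984


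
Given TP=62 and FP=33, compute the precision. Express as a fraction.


Precision = TP / (TP + FP) = 62 / 95 = 62/95.

62/95


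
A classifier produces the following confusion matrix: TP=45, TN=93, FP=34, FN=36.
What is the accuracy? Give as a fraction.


Accuracy = (TP + TN) / (TP + TN + FP + FN) = (45 + 93) / 208 = 69/104.

69/104


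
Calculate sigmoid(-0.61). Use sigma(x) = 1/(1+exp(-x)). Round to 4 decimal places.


sigma(-0.61) = 1/(1+e^(0.61)) = 1/(1+1.840431) = 1/2.840431 = 0.3521.

0.3521


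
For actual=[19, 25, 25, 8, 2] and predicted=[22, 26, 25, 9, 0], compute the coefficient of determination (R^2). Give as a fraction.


Mean(y) = 79/5. SS_res = 15. SS_tot = 2154/5. R^2 = 1 - 15/(2154/5) = 693/718.

693/718


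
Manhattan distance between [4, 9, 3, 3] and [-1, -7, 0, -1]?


d = sum of absolute differences: |4--1|=5 + |9--7|=16 + |3-0|=3 + |3--1|=4 = 28.

28


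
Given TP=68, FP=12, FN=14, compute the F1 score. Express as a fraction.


Precision = 68/80 = 17/20. Recall = 68/82 = 34/41. F1 = 2*P*R/(P+R) = 68/81.

68/81


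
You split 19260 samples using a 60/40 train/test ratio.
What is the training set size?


Test set = 19260 * 40% = 7704. Training set = 19260 - 7704 = 11556.

11556


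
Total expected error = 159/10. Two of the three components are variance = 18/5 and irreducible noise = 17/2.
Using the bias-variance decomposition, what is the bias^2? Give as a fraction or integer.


Total error = bias^2 + variance + irreducible noise. So bias^2 = 159/10 - 18/5 - 17/2 = 19/5.

19/5


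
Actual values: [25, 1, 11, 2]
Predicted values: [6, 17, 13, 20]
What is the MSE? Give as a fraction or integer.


MSE = (1/4) * ((25-6)^2=361 + (1-17)^2=256 + (11-13)^2=4 + (2-20)^2=324). Sum = 945. MSE = 945/4.

945/4


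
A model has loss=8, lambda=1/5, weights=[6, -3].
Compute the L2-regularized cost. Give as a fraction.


L2 sq norm = sum(w^2) = 45. J = 8 + 1/5 * 45 = 17.

17


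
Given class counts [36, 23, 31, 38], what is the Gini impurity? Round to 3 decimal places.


Total = 128. Proportions: 36/128, 23/128, 31/128, 38/128. sum(p_i^2) = 0.2582. Gini = 1 - 0.2582 = 0.7418, which rounds to 0.742.

0.742


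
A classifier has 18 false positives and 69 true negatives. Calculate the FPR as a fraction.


FPR = FP / (FP + TN) = 18 / 87 = 6/29.

6/29


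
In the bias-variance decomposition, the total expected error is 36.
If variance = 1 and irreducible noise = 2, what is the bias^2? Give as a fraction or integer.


Total error = bias^2 + variance + irreducible noise. So bias^2 = 36 - 1 - 2 = 33.

33


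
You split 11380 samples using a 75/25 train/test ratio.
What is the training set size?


Test set = 11380 * 25% = 2845. Training set = 11380 - 2845 = 8535.

8535


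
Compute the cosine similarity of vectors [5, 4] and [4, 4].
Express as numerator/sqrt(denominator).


dot = 36. |a|^2 = 41, |b|^2 = 32. cos = 36/sqrt(1312).

36/sqrt(1312)


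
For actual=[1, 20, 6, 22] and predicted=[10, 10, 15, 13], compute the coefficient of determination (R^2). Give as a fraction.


Mean(y) = 49/4. SS_res = 343. SS_tot = 1283/4. R^2 = 1 - 343/(1283/4) = -89/1283.

-89/1283


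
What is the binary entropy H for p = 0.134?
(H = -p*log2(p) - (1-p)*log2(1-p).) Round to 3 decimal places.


H = -0.134*log2(0.134) - 0.866*log2(0.866) = 0.568.

0.568


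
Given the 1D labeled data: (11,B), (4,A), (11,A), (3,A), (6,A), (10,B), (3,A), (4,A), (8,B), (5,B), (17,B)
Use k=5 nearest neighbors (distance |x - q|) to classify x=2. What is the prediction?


Distances: |11-2|=9, |4-2|=2, |11-2|=9, |3-2|=1, |6-2|=4, |10-2|=8, |3-2|=1, |4-2|=2, |8-2|=6, |5-2|=3, |17-2|=15. 5 nearest: (3,A), (3,A), (4,A), (4,A), (5,B). Counts: {'A': 4, 'B': 1}. Majority class: A.

A


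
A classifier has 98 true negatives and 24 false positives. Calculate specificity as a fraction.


Specificity = TN / (TN + FP) = 98 / 122 = 49/61.

49/61


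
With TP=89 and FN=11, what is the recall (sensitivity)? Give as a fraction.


Recall = TP / (TP + FN) = 89 / 100 = 89/100.

89/100


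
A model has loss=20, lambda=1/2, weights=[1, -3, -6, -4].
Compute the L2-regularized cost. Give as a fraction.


L2 sq norm = sum(w^2) = 62. J = 20 + 1/2 * 62 = 51.

51


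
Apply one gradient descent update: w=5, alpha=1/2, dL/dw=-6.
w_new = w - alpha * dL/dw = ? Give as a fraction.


w_new = 5 - 1/2 * -6 = 5 - -3 = 8.

8


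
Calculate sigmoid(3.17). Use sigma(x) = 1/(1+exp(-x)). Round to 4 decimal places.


sigma(3.17) = 1/(1+e^(-3.17)) = 1/(1+0.042004) = 1/1.042004 = 0.9597.

0.9597


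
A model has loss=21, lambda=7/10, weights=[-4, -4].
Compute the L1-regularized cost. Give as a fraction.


L1 norm = sum(|w|) = 8. J = 21 + 7/10 * 8 = 133/5.

133/5


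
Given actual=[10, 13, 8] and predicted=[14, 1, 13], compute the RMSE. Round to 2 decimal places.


MSE = 61.6667. RMSE = sqrt(61.6667) = 7.85.

7.85


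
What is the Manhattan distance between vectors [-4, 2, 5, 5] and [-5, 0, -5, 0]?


d = sum of absolute differences: |-4--5|=1 + |2-0|=2 + |5--5|=10 + |5-0|=5 = 18.

18


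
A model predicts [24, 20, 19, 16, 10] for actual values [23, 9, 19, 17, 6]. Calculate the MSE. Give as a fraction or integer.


MSE = (1/5) * ((23-24)^2=1 + (9-20)^2=121 + (19-19)^2=0 + (17-16)^2=1 + (6-10)^2=16). Sum = 139. MSE = 139/5.

139/5


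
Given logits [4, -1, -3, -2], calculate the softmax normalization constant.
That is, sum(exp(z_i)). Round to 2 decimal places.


Denom = e^4=54.5982 + e^-1=0.3679 + e^-3=0.0498 + e^-2=0.1353. Sum = 55.1512, which rounds to 55.15.

55.15


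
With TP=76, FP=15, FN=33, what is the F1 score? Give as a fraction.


Precision = 76/91 = 76/91. Recall = 76/109 = 76/109. F1 = 2*P*R/(P+R) = 19/25.

19/25


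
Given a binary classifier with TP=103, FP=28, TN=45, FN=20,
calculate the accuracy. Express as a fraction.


Accuracy = (TP + TN) / (TP + TN + FP + FN) = (103 + 45) / 196 = 37/49.

37/49


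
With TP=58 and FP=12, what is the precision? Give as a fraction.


Precision = TP / (TP + FP) = 58 / 70 = 29/35.

29/35


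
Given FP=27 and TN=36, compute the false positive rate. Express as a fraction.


FPR = FP / (FP + TN) = 27 / 63 = 3/7.

3/7


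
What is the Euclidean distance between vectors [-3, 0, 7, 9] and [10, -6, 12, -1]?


d = sqrt(sum of squared differences). (-3-10)^2=169, (0--6)^2=36, (7-12)^2=25, (9--1)^2=100. Sum = 330.

sqrt(330)


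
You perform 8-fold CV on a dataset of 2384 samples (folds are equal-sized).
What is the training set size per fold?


Each validation fold has 2384/8 = 298 samples. Training set = 2384 - 298 = 2086.

2086


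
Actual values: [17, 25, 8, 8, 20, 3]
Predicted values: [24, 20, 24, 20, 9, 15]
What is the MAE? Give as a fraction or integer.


MAE = (1/6) * (|17-24|=7 + |25-20|=5 + |8-24|=16 + |8-20|=12 + |20-9|=11 + |3-15|=12). Sum = 63. MAE = 21/2.

21/2


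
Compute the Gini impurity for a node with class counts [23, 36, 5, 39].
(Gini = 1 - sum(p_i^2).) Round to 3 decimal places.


Total = 103. Proportions: 23/103, 36/103, 5/103, 39/103. sum(p_i^2) = 0.3177. Gini = 1 - 0.3177 = 0.6823, which rounds to 0.682.

0.682


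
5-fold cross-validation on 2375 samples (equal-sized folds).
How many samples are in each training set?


Each validation fold has 2375/5 = 475 samples. Training set = 2375 - 475 = 1900.

1900


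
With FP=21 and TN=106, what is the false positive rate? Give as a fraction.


FPR = FP / (FP + TN) = 21 / 127 = 21/127.

21/127


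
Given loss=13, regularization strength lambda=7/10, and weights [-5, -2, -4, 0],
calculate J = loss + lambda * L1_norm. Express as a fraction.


L1 norm = sum(|w|) = 11. J = 13 + 7/10 * 11 = 207/10.

207/10


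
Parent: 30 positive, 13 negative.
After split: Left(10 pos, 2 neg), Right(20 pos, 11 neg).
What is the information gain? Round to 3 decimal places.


H(parent) = 0.8841. H(left) = 0.6500, H(right) = 0.9383. Weighted = (12/43)*0.6500 + (31/43)*0.9383 = 0.8578. IG = 0.8841 - 0.8578 = 0.0263, which rounds to 0.026.

0.026


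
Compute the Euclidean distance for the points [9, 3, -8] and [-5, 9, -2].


d = sqrt(sum of squared differences). (9--5)^2=196, (3-9)^2=36, (-8--2)^2=36. Sum = 268.

sqrt(268)


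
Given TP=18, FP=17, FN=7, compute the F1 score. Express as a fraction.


Precision = 18/35 = 18/35. Recall = 18/25 = 18/25. F1 = 2*P*R/(P+R) = 3/5.

3/5


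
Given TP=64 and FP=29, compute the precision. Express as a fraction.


Precision = TP / (TP + FP) = 64 / 93 = 64/93.

64/93


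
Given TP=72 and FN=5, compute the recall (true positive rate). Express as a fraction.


Recall = TP / (TP + FN) = 72 / 77 = 72/77.

72/77


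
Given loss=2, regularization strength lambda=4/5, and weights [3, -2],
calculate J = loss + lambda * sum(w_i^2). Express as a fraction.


L2 sq norm = sum(w^2) = 13. J = 2 + 4/5 * 13 = 62/5.

62/5


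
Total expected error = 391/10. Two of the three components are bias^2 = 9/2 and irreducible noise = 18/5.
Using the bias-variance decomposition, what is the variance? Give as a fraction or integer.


Total error = bias^2 + variance + irreducible noise. So variance = 391/10 - 9/2 - 18/5 = 31.

31


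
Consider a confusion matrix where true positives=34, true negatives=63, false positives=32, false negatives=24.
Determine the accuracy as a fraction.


Accuracy = (TP + TN) / (TP + TN + FP + FN) = (34 + 63) / 153 = 97/153.

97/153


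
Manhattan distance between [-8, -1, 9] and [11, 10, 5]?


d = sum of absolute differences: |-8-11|=19 + |-1-10|=11 + |9-5|=4 = 34.

34


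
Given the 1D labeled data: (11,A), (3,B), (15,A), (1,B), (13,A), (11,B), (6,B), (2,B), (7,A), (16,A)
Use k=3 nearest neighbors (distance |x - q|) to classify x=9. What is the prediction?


Distances: |11-9|=2, |3-9|=6, |15-9|=6, |1-9|=8, |13-9|=4, |11-9|=2, |6-9|=3, |2-9|=7, |7-9|=2, |16-9|=7. 3 nearest: (11,A), (7,A), (11,B). Counts: {'A': 2, 'B': 1}. Majority class: A.

A


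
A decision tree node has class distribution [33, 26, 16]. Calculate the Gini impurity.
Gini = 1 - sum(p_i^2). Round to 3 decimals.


Total = 75. Proportions: 33/75, 26/75, 16/75. sum(p_i^2) = 0.3593. Gini = 1 - 0.3593 = 0.6407, which rounds to 0.641.

0.641


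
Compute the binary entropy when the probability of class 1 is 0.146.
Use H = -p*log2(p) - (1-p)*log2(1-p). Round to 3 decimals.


H = -0.146*log2(0.146) - 0.854*log2(0.854) = 0.600.

0.600


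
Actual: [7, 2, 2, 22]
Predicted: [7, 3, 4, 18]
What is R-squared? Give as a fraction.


Mean(y) = 33/4. SS_res = 21. SS_tot = 1075/4. R^2 = 1 - 21/(1075/4) = 991/1075.

991/1075


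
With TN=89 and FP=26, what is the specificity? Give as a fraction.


Specificity = TN / (TN + FP) = 89 / 115 = 89/115.

89/115


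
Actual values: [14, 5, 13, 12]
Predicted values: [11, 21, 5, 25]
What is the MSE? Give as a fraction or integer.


MSE = (1/4) * ((14-11)^2=9 + (5-21)^2=256 + (13-5)^2=64 + (12-25)^2=169). Sum = 498. MSE = 249/2.

249/2


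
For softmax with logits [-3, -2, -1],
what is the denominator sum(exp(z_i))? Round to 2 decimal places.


Denom = e^-3=0.0498 + e^-2=0.1353 + e^-1=0.3679. Sum = 0.5530, which rounds to 0.55.

0.55


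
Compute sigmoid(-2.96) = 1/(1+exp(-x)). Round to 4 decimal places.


sigma(-2.96) = 1/(1+e^(2.96)) = 1/(1+19.297972) = 1/20.297972 = 0.0493.

0.0493


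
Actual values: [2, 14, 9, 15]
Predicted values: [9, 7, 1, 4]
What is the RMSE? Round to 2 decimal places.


MSE = 70.7500. RMSE = sqrt(70.7500) = 8.41.

8.41


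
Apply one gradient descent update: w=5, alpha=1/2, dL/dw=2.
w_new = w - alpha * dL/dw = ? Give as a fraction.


w_new = 5 - 1/2 * 2 = 5 - 1 = 4.

4


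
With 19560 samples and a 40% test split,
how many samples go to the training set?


Test set = 19560 * 40% = 7824. Training set = 19560 - 7824 = 11736.

11736


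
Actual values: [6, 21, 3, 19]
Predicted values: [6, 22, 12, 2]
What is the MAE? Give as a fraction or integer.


MAE = (1/4) * (|6-6|=0 + |21-22|=1 + |3-12|=9 + |19-2|=17). Sum = 27. MAE = 27/4.

27/4


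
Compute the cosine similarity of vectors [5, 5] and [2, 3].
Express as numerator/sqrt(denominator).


dot = 25. |a|^2 = 50, |b|^2 = 13. cos = 25/sqrt(650).

25/sqrt(650)


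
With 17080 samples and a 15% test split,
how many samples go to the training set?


Test set = 17080 * 15% = 2562. Training set = 17080 - 2562 = 14518.

14518


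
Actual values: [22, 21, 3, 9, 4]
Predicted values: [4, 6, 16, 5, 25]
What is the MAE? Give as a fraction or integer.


MAE = (1/5) * (|22-4|=18 + |21-6|=15 + |3-16|=13 + |9-5|=4 + |4-25|=21). Sum = 71. MAE = 71/5.

71/5


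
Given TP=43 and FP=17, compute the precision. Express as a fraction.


Precision = TP / (TP + FP) = 43 / 60 = 43/60.

43/60


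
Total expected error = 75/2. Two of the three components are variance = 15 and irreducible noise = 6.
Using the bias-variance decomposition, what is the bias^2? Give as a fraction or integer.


Total error = bias^2 + variance + irreducible noise. So bias^2 = 75/2 - 15 - 6 = 33/2.

33/2


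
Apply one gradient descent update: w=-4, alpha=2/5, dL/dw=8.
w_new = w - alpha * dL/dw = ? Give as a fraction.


w_new = -4 - 2/5 * 8 = -4 - 16/5 = -36/5.

-36/5


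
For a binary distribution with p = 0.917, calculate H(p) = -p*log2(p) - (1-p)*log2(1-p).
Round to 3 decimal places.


H = -0.917*log2(0.917) - 0.083*log2(0.083) = 0.413.

0.413


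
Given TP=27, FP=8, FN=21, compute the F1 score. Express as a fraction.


Precision = 27/35 = 27/35. Recall = 27/48 = 9/16. F1 = 2*P*R/(P+R) = 54/83.

54/83


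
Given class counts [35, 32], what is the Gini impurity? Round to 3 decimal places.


Total = 67. Proportions: 35/67, 32/67. sum(p_i^2) = 0.5010. Gini = 1 - 0.5010 = 0.4990, which rounds to 0.499.

0.499
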